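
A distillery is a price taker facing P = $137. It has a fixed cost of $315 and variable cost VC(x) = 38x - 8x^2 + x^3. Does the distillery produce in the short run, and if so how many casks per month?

Strip out fixed cost: VC = 38x - 8x^2 + x^3. Then AVC = 38 - 8x + x^2 and MC = 38 - 16x + 3x^2.
AVC hits its minimum where MC = AVC, at x = 4, giving min AVC = 38 - 8·4 + 4^2 = $22.
Since P = $137 ≥ min AVC = $22, price covers variable cost and the firm should produce.
Solving P = MC: -99 - 16x + 3x^2 = 0 ⇒ x = -11/3 or 9. On the upward-sloping branch, x* = 9.
Check: AVC at x = 9 is $47 ≤ P, so revenue covers variable cost.
Profit = P·x − TC = 137·9 − 738 = $495.

Produce at x = 9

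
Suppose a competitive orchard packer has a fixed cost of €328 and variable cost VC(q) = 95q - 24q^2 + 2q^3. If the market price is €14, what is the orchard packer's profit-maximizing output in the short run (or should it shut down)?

Strip out fixed cost: VC = 95q - 24q^2 + 2q^3. Then AVC = 95 - 24q + 2q^2 and MC = 95 - 48q + 6q^2.
The AVC parabola has its vertex at q = 24/4 = 6, where AVC = 95 - 24·6 + 2·6^2 = €23.
Since P = €14 < min AVC = €23, price fails to cover variable cost at any output.
The firm minimizes its loss by shutting down and losing only its fixed cost of €328.

Shut down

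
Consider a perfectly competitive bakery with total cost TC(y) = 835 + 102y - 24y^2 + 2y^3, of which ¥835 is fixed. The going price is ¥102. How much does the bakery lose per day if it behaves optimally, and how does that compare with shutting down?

AVC = 102 - 24y + 2y^2 has its minimum ¥30 at y = 6; price ¥102 clears that bar, so the firm operates.
With MC = 102 - 48y + 6y^2, P = MC on the upward-sloping part at y* = 8.
TR = 102·8 = 816. TC = 835 + 304 = 1139. Profit = 816 − 1139 = -¥323.
Shutting down would mean losing the fixed cost of ¥835, so operating at a loss of ¥323 is better by ¥512.

Profit = -¥323 at y = 8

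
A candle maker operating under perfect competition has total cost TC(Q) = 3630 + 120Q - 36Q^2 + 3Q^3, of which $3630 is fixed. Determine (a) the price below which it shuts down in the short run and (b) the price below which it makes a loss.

AVC = 120 - 36Q + 3Q^2; minimized at Q = 6, giving min AVC = $12. That is the shutdown price.
ATC = 3630/Q + 120 - 36Q + 3Q^2. Setting dATC/dQ = −3630/Q^2 − 36 + 6Q = 0 gives Q = 11 (since 6·11^3 − 36·11^2 = 3630).
min ATC = 3630/11 + 120 − 36·11 + 3·11^2 = $417. That is the break-even price.
Between these two prices the firm operates at a loss; above $417 it earns a profit.

Shutdown price = $12; break-even price = $417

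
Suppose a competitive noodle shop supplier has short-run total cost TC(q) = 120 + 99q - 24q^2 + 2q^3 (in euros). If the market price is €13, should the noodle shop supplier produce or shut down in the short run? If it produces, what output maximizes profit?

Shut down

Variable cost is VC = 99q - 24q^2 + 2q^3, so AVC = VC/q = 99 - 24q + 2q^2 and MC = dTC/dq = 99 - 48q + 6q^2.
The AVC parabola has its vertex at q = 24/4 = 6, where AVC = 99 - 24·6 + 2·6^2 = €27.
With P < min AVC (€13 < €27), every unit sold adds to the loss.
Shutting down limits the loss to fixed cost, €120.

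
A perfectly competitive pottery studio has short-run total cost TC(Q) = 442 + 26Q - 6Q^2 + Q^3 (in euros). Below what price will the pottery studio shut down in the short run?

€17 per unit

The shutdown price is the minimum of AVC. VC = 26Q - 6Q^2 + Q^3, so AVC = 26 - 6Q + Q^2.
At the minimum of AVC, MC = AVC. MC = 26 - 12Q + 3Q^2; setting MC = AVC gives 2Q^2 - 6Q = 0, so Q = 3. min AVC = 17.
The firm shuts down for any P below €17.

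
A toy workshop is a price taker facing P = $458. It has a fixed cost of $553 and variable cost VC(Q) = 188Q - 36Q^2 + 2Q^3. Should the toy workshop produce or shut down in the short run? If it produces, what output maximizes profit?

Variable cost is VC = 188Q - 36Q^2 + 2Q^3, so AVC = VC/Q = 188 - 36Q + 2Q^2 and MC = dTC/dQ = 188 - 72Q + 6Q^2.
The AVC parabola has its vertex at Q = 36/4 = 9, where AVC = 188 - 36·9 + 2·9^2 = $26.
Since P = $458 ≥ min AVC = $26, price covers variable cost and the firm should produce.
P = MC gives -270 - 72Q + 6Q^2 = 0, with roots -3 and 15. Take the larger (rising MC): Q* = 15.
Check: AVC at Q = 15 is $98 ≤ P, so revenue covers variable cost.
Profit = P·Q − TC = 458·15 − 2023 = $4847.

Produce at Q = 15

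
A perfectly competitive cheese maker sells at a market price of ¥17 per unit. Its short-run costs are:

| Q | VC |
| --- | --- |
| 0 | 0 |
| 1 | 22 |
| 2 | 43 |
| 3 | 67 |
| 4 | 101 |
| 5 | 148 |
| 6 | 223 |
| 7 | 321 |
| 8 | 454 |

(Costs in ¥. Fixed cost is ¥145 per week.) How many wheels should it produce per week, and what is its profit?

Q = 0 (shut down); profit = -¥145

Profit at each row (π = 17Q − TC): Q=0: -145; Q=1: -150; Q=2: -154; Q=3: -161; Q=4: -178; Q=5: -208; Q=6: -266; Q=7: -347; Q=8: -463.
Profit is highest at Q = 0. Equivalently, the lowest AVC in the table is 43/2 ≈ ¥21.50 at Q = 2, and P = ¥17 falls below it — price never covers variable cost, so the firm shuts down and loses only its fixed cost.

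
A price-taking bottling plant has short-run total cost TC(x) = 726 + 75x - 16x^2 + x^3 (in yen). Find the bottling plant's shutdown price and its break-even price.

Shutdown price = ¥11; break-even price = ¥86

Shutdown price = min AVC. AVC = 75 - 16x + x^2, with vertex at x = 8 and minimum ¥11.
ATC = 726/x + 75 - 16x + x^2. Setting dATC/dx = −726/x^2 − 16 + 2x = 0 gives x = 11 (since 2·11^3 − 16·11^2 = 726).
min ATC = 726/11 + 75 − 16·11 + 11^2 = ¥86. That is the break-even price.
Between these two prices the firm operates at a loss; above ¥86 it earns a profit.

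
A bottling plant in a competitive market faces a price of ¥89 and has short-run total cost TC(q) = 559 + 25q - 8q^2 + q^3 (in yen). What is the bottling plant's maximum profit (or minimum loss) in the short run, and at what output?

Profit = -¥47 at q = 8

AVC = 25 - 8q + q^2; min AVC = ¥9 at q = 4. Since P = ¥89 ≥ min AVC, the firm produces.
With MC = 25 - 16q + 3q^2, P = MC on the upward-sloping part at q* = 8.
TR = 89·8 = 712. TC = 559 + 200 = 759. Profit = 712 − 759 = -¥47.
Shutting down would mean losing the fixed cost of ¥559, so operating at a loss of ¥47 is better by ¥512.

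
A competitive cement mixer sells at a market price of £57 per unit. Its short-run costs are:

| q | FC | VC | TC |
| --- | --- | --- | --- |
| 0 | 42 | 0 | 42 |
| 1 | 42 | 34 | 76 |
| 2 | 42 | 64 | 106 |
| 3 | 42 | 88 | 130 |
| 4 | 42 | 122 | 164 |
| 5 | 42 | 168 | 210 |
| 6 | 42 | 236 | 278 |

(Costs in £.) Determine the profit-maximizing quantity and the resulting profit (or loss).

Compute π = P·q − TC at each output: q=0: -42; q=1: -19; q=2: 8; q=3: 41; q=4: 64; q=5: 75; q=6: 64.
Profit is maximized at q = 5. AVC there is 168/5 = £33.60 ≤ P, so producing beats shutting down (which would give -£42).

q = 5; profit = £75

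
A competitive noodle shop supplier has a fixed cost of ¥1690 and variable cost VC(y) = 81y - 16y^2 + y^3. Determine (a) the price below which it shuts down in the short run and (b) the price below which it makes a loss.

AVC = 81 - 16y + y^2; minimized at y = 8, giving min AVC = ¥17. That is the shutdown price.
ATC = 1690/y + 81 - 16y + y^2. Setting dATC/dy = −1690/y^2 − 16 + 2y = 0 gives y = 13 (since 2·13^3 − 16·13^2 = 1690).
min ATC = 1690/13 + 81 − 16·13 + 13^2 = ¥172. That is the break-even price.
Between these two prices the firm operates at a loss; above ¥172 it earns a profit.

Shutdown price = ¥17; break-even price = ¥172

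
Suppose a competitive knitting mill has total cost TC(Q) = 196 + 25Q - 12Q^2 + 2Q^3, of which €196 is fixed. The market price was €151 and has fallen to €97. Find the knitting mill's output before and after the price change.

AVC = 25 - 12Q + 2Q^2, minimized at Q = 3 where min AVC = €7. MC = 25 - 24Q + 6Q^2.
At P = €151 ≥ min AVC, set P = MC on the rising branch: Q = 7.
At P = €97 ≥ min AVC, set P = MC: Q = 6. The firm stays open but cuts output.

Output falls from 7 to 6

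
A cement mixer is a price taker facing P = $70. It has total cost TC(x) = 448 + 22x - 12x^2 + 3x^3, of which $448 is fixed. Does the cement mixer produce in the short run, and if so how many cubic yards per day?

Produce at x = 4

Strip out fixed cost: VC = 22x - 12x^2 + 3x^3. Then AVC = 22 - 12x + 3x^2 and MC = 22 - 24x + 9x^2.
The AVC parabola has its vertex at x = 12/6 = 2, where AVC = 22 - 12·2 + 3·2^2 = $10.
Since P = $70 ≥ min AVC = $10, price covers variable cost and the firm should produce.
Set P = MC: 70 = 22 - 24x + 9x^2 → -48 - 24x + 9x^2 = 0. The roots are x = -4/3 and x = 4; the profit-maximizing output is on the rising part of MC, so x* = 4.
Check: AVC at x = 4 is $22 ≤ P, so revenue covers variable cost.
Profit = P·x − TC = 70·4 − 536 = -$256, a loss, but smaller than the $448 fixed cost the firm would lose by shutting down.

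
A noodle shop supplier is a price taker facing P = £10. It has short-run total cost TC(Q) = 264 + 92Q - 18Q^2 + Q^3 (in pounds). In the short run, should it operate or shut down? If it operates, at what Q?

From TC, MC = TC'(Q) = 92 - 36Q + 3Q^2 and AVC = VC/Q = 92 - 18Q + Q^2.
The AVC parabola has its vertex at Q = 18/2 = 9, where AVC = 92 - 18·9 + 9^2 = £11.
P = £10 lies below min AVC = £11; no output level covers variable cost.
The firm minimizes its loss by shutting down and losing only its fixed cost of £264.

Shut down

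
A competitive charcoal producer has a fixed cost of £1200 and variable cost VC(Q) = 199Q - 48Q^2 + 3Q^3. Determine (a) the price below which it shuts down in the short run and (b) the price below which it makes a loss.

Shutdown price = £7; break-even price = £139

Shutdown price = min AVC. AVC = 199 - 48Q + 3Q^2, with vertex at Q = 8 and minimum £7.
ATC = 1200/Q + 199 - 48Q + 3Q^2. Setting dATC/dQ = −1200/Q^2 − 48 + 6Q = 0 gives Q = 10 (since 6·10^3 − 48·10^2 = 1200).
min ATC = 1200/10 + 199 − 48·10 + 3·10^2 = £139. That is the break-even price.
Between these two prices the firm operates at a loss; above £139 it earns a profit.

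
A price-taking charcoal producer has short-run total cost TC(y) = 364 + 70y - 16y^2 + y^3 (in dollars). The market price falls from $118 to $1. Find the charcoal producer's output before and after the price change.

AVC = 70 - 16y + y^2, minimized at y = 8 where min AVC = $6. MC = 70 - 32y + 3y^2.
With P = $118 above the shutdown price, P = MC gives y = 12.
At P = $1 < min AVC = $6, price no longer covers variable cost at any output, so the firm shuts down: y = 0.

Output falls from 12 to 0 (the firm shuts down)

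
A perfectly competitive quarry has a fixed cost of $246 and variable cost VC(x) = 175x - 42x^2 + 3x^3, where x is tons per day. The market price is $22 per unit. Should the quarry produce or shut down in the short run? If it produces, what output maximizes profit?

Shut down

Strip out fixed cost: VC = 175x - 42x^2 + 3x^3. Then AVC = 175 - 42x + 3x^2 and MC = 175 - 84x + 9x^2.
The AVC parabola has its vertex at x = 42/6 = 7, where AVC = 175 - 42·7 + 3·7^2 = $28.
With P < min AVC ($22 < $28), every unit sold adds to the loss.
Best response: produce nothing and absorb the $246 fixed cost.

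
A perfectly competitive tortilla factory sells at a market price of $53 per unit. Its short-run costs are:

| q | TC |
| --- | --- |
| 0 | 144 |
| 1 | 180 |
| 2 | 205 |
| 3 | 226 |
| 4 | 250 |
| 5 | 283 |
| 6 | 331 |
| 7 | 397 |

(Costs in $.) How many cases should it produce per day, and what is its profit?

q = 6; profit = -$13

Tabulate TR − TC: q=0: -144; q=1: -127; q=2: -99; q=3: -67; q=4: -38; q=5: -18; q=6: -13; q=7: -26.
Profit is maximized at q = 6. AVC there is 187/6 = $31.17 ≤ P, so producing beats shutting down (which would give -$144).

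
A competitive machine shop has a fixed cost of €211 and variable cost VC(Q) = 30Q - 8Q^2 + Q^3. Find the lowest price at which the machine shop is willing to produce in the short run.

€14 per unit

The shutdown price is the minimum of AVC. VC = 30Q - 8Q^2 + Q^3, so AVC = 30 - 8Q + Q^2.
dAVC/dQ = -8 + 2Q = 0 gives Q = 4. min AVC = 30 - 8·4 + 4^2 = 14.
So the shutdown price is €14.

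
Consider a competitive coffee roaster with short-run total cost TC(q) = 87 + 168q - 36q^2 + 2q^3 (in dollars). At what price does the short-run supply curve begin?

Short-run supply begins at min AVC. From VC = 168q - 36q^2 + 2q^3, AVC = 168 - 36q + 2q^2.
dAVC/dq = -36 + 4q = 0 gives q = 9. min AVC = 168 - 36·9 + 2·9^2 = 6.
So the shutdown price is $6.

$6 per unit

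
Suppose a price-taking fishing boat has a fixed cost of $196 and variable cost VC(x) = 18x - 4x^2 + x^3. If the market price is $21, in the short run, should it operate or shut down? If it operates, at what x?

Produce at x = 3

From TC, MC = TC'(x) = 18 - 8x + 3x^2 and AVC = VC/x = 18 - 4x + x^2.
AVC hits its minimum where MC = AVC, at x = 2, giving min AVC = 18 - 4·2 + 2^2 = $14.
P = $21 exceeds min AVC = $14, so the firm stays open.
P = MC gives -3 - 8x + 3x^2 = 0, with roots -1/3 and 3. Take the larger (rising MC): x* = 3.
Check: AVC at x = 3 is $15 ≤ P, so revenue covers variable cost.
Profit = P·x − TC = 21·3 − 241 = -$178, a loss, but smaller than the $196 fixed cost the firm would lose by shutting down.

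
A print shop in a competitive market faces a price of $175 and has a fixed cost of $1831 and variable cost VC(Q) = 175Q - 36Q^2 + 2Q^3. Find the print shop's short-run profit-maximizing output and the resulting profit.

AVC = 175 - 36Q + 2Q^2 has its minimum $13 at Q = 9; price $175 clears that bar, so the firm operates.
MC = 175 - 72Q + 6Q^2. Setting P = MC and taking the root on the rising branch gives Q* = 12.
TR = 175·12 = 2100. TC = 1831 + 372 = 2203. Profit = 2100 − 2203 = -$103.
By producing, the firm covers all variable cost plus $1728 of fixed cost; shutting down would lose the full $1831.

Profit = -$103 at Q = 12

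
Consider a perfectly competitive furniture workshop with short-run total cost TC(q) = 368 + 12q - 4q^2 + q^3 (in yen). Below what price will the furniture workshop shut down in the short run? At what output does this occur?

¥8 per unit, at q = 2

The shutdown price is the minimum of AVC. VC = 12q - 4q^2 + q^3, so AVC = 12 - 4q + q^2.
At the minimum of AVC, MC = AVC. MC = 12 - 8q + 3q^2; setting MC = AVC gives 2q^2 - 4q = 0, so q = 2. min AVC = 8.
The firm shuts down for any P below ¥8.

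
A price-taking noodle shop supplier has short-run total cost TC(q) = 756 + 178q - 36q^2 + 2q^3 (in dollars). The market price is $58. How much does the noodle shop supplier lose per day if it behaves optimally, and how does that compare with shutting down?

AVC = 178 - 36q + 2q^2 has its minimum $16 at q = 9; price $58 clears that bar, so the firm operates.
With MC = 178 - 72q + 6q^2, P = MC on the upward-sloping part at q* = 10.
TR = 58·10 = 580. TC = 756 + 180 = 936. Profit = 580 − 936 = -$356.
Shutting down would mean losing the fixed cost of $756, so operating at a loss of $356 is better by $400.

Profit = -$356 at q = 10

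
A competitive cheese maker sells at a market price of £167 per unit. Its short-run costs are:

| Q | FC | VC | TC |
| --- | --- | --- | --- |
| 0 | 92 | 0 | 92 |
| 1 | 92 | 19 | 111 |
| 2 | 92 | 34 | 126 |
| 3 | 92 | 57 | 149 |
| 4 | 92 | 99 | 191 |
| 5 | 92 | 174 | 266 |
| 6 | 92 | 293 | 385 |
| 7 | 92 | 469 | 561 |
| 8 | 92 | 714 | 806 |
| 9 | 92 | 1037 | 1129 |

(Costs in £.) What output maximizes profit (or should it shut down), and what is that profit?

Q = 6; profit = £617

Profit at each row (π = 167Q − TC): Q=0: -92; Q=1: 56; Q=2: 208; Q=3: 352; Q=4: 477; Q=5: 569; Q=6: 617; Q=7: 608; Q=8: 530; Q=9: 374.
Profit is maximized at Q = 6. AVC there is 293/6 = £48.83 ≤ P, so producing beats shutting down (which would give -£92).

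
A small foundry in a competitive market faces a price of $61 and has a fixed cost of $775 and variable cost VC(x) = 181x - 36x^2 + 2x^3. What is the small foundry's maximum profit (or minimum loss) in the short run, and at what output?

AVC = 181 - 36x + 2x^2 has its minimum $19 at x = 9; price $61 clears that bar, so the firm operates.
MC = 181 - 72x + 6x^2. Setting P = MC and taking the root on the rising branch gives x* = 10.
TR = 61·10 = 610. TC = 775 + 210 = 985. Profit = 610 − 985 = -$375.
That loss of $375 beats the $775 the firm would lose by shutting down; producing recovers $400 of fixed cost.

Profit = -$375 at x = 10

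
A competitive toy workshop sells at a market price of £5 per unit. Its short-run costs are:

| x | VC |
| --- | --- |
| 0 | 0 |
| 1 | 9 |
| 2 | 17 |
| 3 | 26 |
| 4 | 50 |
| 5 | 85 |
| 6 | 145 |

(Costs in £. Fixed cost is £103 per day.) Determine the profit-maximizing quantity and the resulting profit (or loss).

Profit at each row (π = 5x − TC): x=0: -103; x=1: -107; x=2: -110; x=3: -114; x=4: -133; x=5: -163; x=6: -218.
Profit is highest at x = 0. Equivalently, the lowest AVC in the table is 17/2 ≈ £8.50 at x = 2, and P = £5 falls below it — price never covers variable cost, so the firm shuts down and loses only its fixed cost.

x = 0 (shut down); profit = -£103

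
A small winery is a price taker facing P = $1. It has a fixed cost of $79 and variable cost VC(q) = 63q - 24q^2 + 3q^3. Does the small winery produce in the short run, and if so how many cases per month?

Shut down

Strip out fixed cost: VC = 63q - 24q^2 + 3q^3. Then AVC = 63 - 24q + 3q^2 and MC = 63 - 48q + 9q^2.
AVC is minimized where dAVC/dq = -24 + 6q = 0, at q = 4; min AVC = 63 - 24·4 + 3·4^2 = $15.
Since P = $1 < min AVC = $15, price fails to cover variable cost at any output.
Best response: produce nothing and absorb the $79 fixed cost.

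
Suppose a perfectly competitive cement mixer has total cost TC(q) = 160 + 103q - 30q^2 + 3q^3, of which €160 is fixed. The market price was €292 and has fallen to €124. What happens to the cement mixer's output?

Output falls from 9 to 7

AVC = 103 - 30q + 3q^2, minimized at q = 5 where min AVC = €28. MC = 103 - 60q + 9q^2.
With P = €292 above the shutdown price, P = MC gives q = 9.
At P = €124 ≥ min AVC, set P = MC: q = 7. The firm stays open but cuts output.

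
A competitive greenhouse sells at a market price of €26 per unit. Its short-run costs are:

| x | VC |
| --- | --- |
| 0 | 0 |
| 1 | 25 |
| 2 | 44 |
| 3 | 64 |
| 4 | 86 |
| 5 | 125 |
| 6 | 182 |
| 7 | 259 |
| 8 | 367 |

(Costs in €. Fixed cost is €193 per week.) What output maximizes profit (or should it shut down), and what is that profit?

Profit at each row (π = 26x − TC): x=0: -193; x=1: -192; x=2: -185; x=3: -179; x=4: -175; x=5: -188; x=6: -219; x=7: -270; x=8: -352.
Profit is maximized at x = 4. AVC there is 86/4 = €21.50 ≤ P, so producing beats shutting down (which would give -€193).

x = 4; profit = -€175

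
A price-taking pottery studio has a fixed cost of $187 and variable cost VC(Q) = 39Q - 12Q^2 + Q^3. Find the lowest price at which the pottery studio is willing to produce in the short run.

Short-run supply begins at min AVC. From VC = 39Q - 12Q^2 + Q^3, AVC = 39 - 12Q + Q^2.
At the minimum of AVC, MC = AVC. MC = 39 - 24Q + 3Q^2; setting MC = AVC gives 2Q^2 - 12Q = 0, so Q = 6. min AVC = 3.
For P < $3 the firm produces nothing.

$3 per unit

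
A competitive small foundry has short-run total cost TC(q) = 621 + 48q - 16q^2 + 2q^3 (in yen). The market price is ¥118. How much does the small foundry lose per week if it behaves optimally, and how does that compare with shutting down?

Profit = -¥33 at q = 7

AVC = 48 - 16q + 2q^2 has its minimum ¥16 at q = 4; price ¥118 clears that bar, so the firm operates.
With MC = 48 - 32q + 6q^2, P = MC on the upward-sloping part at q* = 7.
TR = 118·7 = 826. TC = 621 + 238 = 859. Profit = 826 − 859 = -¥33.
Shutting down would mean losing the fixed cost of ¥621, so operating at a loss of ¥33 is better by ¥588.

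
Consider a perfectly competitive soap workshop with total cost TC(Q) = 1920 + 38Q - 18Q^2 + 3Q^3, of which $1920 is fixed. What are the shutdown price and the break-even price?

Shutdown price = min AVC. AVC = 38 - 18Q + 3Q^2, with vertex at Q = 3 and minimum $11.
ATC = 1920/Q + 38 - 18Q + 3Q^2. Setting dATC/dQ = −1920/Q^2 − 18 + 6Q = 0 gives Q = 8 (since 6·8^3 − 18·8^2 = 1920).
min ATC = 1920/8 + 38 − 18·8 + 3·8^2 = $326. That is the break-even price.
Between these two prices the firm operates at a loss; above $326 it earns a profit.

Shutdown price = $11; break-even price = $326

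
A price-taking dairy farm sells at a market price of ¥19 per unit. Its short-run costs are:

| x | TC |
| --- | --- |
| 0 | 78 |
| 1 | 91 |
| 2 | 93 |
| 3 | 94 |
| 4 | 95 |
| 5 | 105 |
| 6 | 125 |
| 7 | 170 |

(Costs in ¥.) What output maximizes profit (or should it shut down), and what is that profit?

Profit at each row (π = 19x − TC): x=0: -78; x=1: -72; x=2: -55; x=3: -37; x=4: -19; x=5: -10; x=6: -11; x=7: -37.
Profit is maximized at x = 5. AVC there is 27/5 = ¥5.40 ≤ P, so producing beats shutting down (which would give -¥78).

x = 5; profit = -¥10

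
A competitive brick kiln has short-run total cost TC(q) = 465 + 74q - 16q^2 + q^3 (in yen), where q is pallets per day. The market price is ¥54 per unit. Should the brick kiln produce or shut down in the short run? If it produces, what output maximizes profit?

Strip out fixed cost: VC = 74q - 16q^2 + q^3. Then AVC = 74 - 16q + q^2 and MC = 74 - 32q + 3q^2.
AVC hits its minimum where MC = AVC, at q = 8, giving min AVC = 74 - 16·8 + 8^2 = ¥10.
P = ¥54 exceeds min AVC = ¥10, so the firm stays open.
Solving P = MC: 20 - 32q + 3q^2 = 0 ⇒ q = 2/3 or 10. On the upward-sloping branch, q* = 10.
Check: AVC at q = 10 is ¥14 ≤ P, so revenue covers variable cost.
Profit = P·q − TC = 54·10 − 605 = -¥65, a loss, but smaller than the ¥465 fixed cost the firm would lose by shutting down.

Produce at q = 10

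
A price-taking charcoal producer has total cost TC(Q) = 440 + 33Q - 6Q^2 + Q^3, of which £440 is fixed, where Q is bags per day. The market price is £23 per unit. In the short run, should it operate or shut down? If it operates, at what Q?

Variable cost is VC = 33Q - 6Q^2 + Q^3, so AVC = VC/Q = 33 - 6Q + Q^2 and MC = dTC/dQ = 33 - 12Q + 3Q^2.
AVC is minimized where dAVC/dQ = -6 + 2Q = 0, at Q = 3; min AVC = 33 - 6·3 + 3^2 = £24.
P = £23 lies below min AVC = £24; no output level covers variable cost.
Shutting down limits the loss to fixed cost, £440.

Shut down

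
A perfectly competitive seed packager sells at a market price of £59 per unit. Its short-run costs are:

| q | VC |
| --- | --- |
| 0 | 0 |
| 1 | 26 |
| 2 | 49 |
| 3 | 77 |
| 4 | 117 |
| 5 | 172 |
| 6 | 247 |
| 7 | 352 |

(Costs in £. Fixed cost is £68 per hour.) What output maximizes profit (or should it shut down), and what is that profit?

Tabulate TR − TC: q=0: -68; q=1: -35; q=2: 1; q=3: 32; q=4: 51; q=5: 55; q=6: 39; q=7: -7.
Profit is maximized at q = 5. AVC there is 172/5 = £34.40 ≤ P, so producing beats shutting down (which would give -£68).

q = 5; profit = £55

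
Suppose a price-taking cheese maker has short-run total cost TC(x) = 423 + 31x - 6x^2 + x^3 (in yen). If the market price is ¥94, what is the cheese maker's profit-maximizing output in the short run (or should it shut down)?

Produce at x = 7

From TC, MC = TC'(x) = 31 - 12x + 3x^2 and AVC = VC/x = 31 - 6x + x^2.
The AVC parabola has its vertex at x = 6/2 = 3, where AVC = 31 - 6·3 + 3^2 = ¥22.
P = ¥94 exceeds min AVC = ¥22, so the firm stays open.
Solving P = MC: -63 - 12x + 3x^2 = 0 ⇒ x = -3 or 7. On the upward-sloping branch, x* = 7.
Check: AVC at x = 7 is ¥38 ≤ P, so revenue covers variable cost.
Profit = P·x − TC = 94·7 − 689 = -¥31, a loss, but smaller than the ¥423 fixed cost the firm would lose by shutting down.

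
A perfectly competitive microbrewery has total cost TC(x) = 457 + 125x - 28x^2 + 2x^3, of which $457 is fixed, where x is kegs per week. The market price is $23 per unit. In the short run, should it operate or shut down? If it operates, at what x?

From TC, MC = TC'(x) = 125 - 56x + 6x^2 and AVC = VC/x = 125 - 28x + 2x^2.
AVC is minimized where dAVC/dx = -28 + 4x = 0, at x = 7; min AVC = 125 - 28·7 + 2·7^2 = $27.
Since P = $23 < min AVC = $27, price fails to cover variable cost at any output.
Shutting down limits the loss to fixed cost, $457.

Shut down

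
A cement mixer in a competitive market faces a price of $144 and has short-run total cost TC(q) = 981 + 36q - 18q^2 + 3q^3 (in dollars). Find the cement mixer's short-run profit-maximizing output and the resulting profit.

AVC = 36 - 18q + 3q^2 has its minimum $9 at q = 3; price $144 clears that bar, so the firm operates.
With MC = 36 - 36q + 9q^2, P = MC on the upward-sloping part at q* = 6.
TR = 144·6 = 864. TC = 981 + 216 = 1197. Profit = 864 − 1197 = -$333.
Shutting down would mean losing the fixed cost of $981, so operating at a loss of $333 is better by $648.

Profit = -$333 at q = 6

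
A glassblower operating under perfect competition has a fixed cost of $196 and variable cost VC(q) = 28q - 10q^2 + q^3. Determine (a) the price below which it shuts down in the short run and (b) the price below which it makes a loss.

Shutdown price = $3; break-even price = $35

AVC = 28 - 10q + q^2; minimized at q = 5, giving min AVC = $3. That is the shutdown price.
ATC = 196/q + 28 - 10q + q^2. Setting dATC/dq = −196/q^2 − 10 + 2q = 0 gives q = 7 (since 2·7^3 − 10·7^2 = 196).
min ATC = 196/7 + 28 − 10·7 + 7^2 = $35. That is the break-even price.
For $3 ≤ P < $35 the firm produces at a loss; below $3 it shuts down.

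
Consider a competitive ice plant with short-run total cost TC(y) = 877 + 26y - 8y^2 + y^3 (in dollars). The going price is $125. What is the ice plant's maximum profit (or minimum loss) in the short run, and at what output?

Profit = -$67 at y = 9

AVC = 26 - 8y + y^2 has its minimum $10 at y = 4; price $125 clears that bar, so the firm operates.
MC = 26 - 16y + 3y^2. Setting P = MC and taking the root on the rising branch gives y* = 9.
TR = 125·9 = 1125. TC = 877 + 315 = 1192. Profit = 1125 − 1192 = -$67.
By producing, the firm covers all variable cost plus $810 of fixed cost; shutting down would lose the full $877.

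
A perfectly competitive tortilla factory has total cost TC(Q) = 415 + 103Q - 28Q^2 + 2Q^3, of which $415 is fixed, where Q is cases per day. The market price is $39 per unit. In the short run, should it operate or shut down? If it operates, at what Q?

Produce at Q = 8

From TC, MC = TC'(Q) = 103 - 56Q + 6Q^2 and AVC = VC/Q = 103 - 28Q + 2Q^2.
The AVC parabola has its vertex at Q = 28/4 = 7, where AVC = 103 - 28·7 + 2·7^2 = $5.
Because $39 ≥ $5, revenue can cover variable cost; the firm operates.
Set P = MC: 39 = 103 - 56Q + 6Q^2 → 64 - 56Q + 6Q^2 = 0. The roots are Q = 4/3 and Q = 8; the profit-maximizing output is on the rising part of MC, so Q* = 8.
Check: AVC at Q = 8 is $7 ≤ P, so revenue covers variable cost.
Profit = P·Q − TC = 39·8 − 471 = -$159, a loss, but smaller than the $415 fixed cost the firm would lose by shutting down.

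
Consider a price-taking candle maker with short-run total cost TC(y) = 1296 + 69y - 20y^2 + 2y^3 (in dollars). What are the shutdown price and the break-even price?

Shutdown price = $19; break-even price = $195

Shutdown price = min AVC. AVC = 69 - 20y + 2y^2, with vertex at y = 5 and minimum $19.
ATC = 1296/y + 69 - 20y + 2y^2. Setting dATC/dy = −1296/y^2 − 20 + 4y = 0 gives y = 9 (since 4·9^3 − 20·9^2 = 1296).
min ATC = 1296/9 + 69 − 20·9 + 2·9^2 = $195. That is the break-even price.
For $19 ≤ P < $195 the firm produces at a loss; below $19 it shuts down.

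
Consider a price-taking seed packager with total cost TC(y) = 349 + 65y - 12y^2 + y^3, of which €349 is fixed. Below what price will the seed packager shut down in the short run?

€29 per unit

The shutdown price is the minimum of AVC. VC = 65y - 12y^2 + y^3, so AVC = 65 - 12y + y^2.
dAVC/dy = -12 + 2y = 0 gives y = 6. min AVC = 65 - 12·6 + 6^2 = 29.
The firm shuts down for any P below €29.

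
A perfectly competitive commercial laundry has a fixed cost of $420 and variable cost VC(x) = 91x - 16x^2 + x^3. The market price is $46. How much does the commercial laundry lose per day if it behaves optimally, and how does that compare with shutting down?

Profit = -$258 at x = 9

AVC = 91 - 16x + x^2 has its minimum $27 at x = 8; price $46 clears that bar, so the firm operates.
MC = 91 - 32x + 3x^2. Setting P = MC and taking the root on the rising branch gives x* = 9.
TR = 46·9 = 414. TC = 420 + 252 = 672. Profit = 414 − 672 = -$258.
That loss of $258 beats the $420 the firm would lose by shutting down; producing recovers $162 of fixed cost.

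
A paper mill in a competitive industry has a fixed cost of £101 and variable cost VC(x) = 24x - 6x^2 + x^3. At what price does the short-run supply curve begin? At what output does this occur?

The shutdown price is the minimum of AVC. VC = 24x - 6x^2 + x^3, so AVC = 24 - 6x + x^2.
At the minimum of AVC, MC = AVC. MC = 24 - 12x + 3x^2; setting MC = AVC gives 2x^2 - 6x = 0, so x = 3. min AVC = 15.
So the shutdown price is £15.

£15 per unit, at x = 3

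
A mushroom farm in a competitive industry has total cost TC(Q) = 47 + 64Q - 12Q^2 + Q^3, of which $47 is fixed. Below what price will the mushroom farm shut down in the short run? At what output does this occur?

$28 per unit, at Q = 6

The shutdown price is the minimum of AVC. VC = 64Q - 12Q^2 + Q^3, so AVC = 64 - 12Q + Q^2.
At the minimum of AVC, MC = AVC. MC = 64 - 24Q + 3Q^2; setting MC = AVC gives 2Q^2 - 12Q = 0, so Q = 6. min AVC = 28.
The firm shuts down for any P below $28.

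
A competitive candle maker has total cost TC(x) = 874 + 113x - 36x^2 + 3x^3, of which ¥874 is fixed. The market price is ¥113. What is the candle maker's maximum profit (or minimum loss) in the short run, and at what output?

AVC = 113 - 36x + 3x^2 has its minimum ¥5 at x = 6; price ¥113 clears that bar, so the firm operates.
MC = 113 - 72x + 9x^2. Setting P = MC and taking the root on the rising branch gives x* = 8.
TR = 113·8 = 904. TC = 874 + 136 = 1010. Profit = 904 − 1010 = -¥106.
That loss of ¥106 beats the ¥874 the firm would lose by shutting down; producing recovers ¥768 of fixed cost.

Profit = -¥106 at x = 8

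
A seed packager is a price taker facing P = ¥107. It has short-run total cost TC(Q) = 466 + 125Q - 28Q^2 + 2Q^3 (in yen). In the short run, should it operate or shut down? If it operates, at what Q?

Variable cost is VC = 125Q - 28Q^2 + 2Q^3, so AVC = VC/Q = 125 - 28Q + 2Q^2 and MC = dTC/dQ = 125 - 56Q + 6Q^2.
AVC hits its minimum where MC = AVC, at Q = 7, giving min AVC = 125 - 28·7 + 2·7^2 = ¥27.
Because ¥107 ≥ ¥27, revenue can cover variable cost; the firm operates.
P = MC gives 18 - 56Q + 6Q^2 = 0, with roots 1/3 and 9. Take the larger (rising MC): Q* = 9.
Check: AVC at Q = 9 is ¥35 ≤ P, so revenue covers variable cost.
Profit = P·Q − TC = 107·9 − 781 = ¥182.

Produce at Q = 9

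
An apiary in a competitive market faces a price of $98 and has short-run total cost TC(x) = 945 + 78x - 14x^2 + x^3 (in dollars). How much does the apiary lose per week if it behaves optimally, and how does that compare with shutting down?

Profit = -$345 at x = 10

AVC = 78 - 14x + x^2 has its minimum $29 at x = 7; price $98 clears that bar, so the firm operates.
MC = 78 - 28x + 3x^2. Setting P = MC and taking the root on the rising branch gives x* = 10.
TR = 98·10 = 980. TC = 945 + 380 = 1325. Profit = 980 − 1325 = -$345.
By producing, the firm covers all variable cost plus $600 of fixed cost; shutting down would lose the full $945.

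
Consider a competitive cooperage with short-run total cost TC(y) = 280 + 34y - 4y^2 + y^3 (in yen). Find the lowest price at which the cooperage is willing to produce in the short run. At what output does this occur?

Short-run supply begins at min AVC. From VC = 34y - 4y^2 + y^3, AVC = 34 - 4y + y^2.
At the minimum of AVC, MC = AVC. MC = 34 - 8y + 3y^2; setting MC = AVC gives 2y^2 - 4y = 0, so y = 2. min AVC = 30.
So the shutdown price is ¥30.

¥30 per unit, at y = 2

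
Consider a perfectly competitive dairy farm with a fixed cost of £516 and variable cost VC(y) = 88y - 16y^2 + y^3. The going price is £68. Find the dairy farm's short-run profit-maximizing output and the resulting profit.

Profit = -£116 at y = 10

AVC = 88 - 16y + y^2 has its minimum £24 at y = 8; price £68 clears that bar, so the firm operates.
With MC = 88 - 32y + 3y^2, P = MC on the upward-sloping part at y* = 10.
TR = 68·10 = 680. TC = 516 + 280 = 796. Profit = 680 − 796 = -£116.
That loss of £116 beats the £516 the firm would lose by shutting down; producing recovers £400 of fixed cost.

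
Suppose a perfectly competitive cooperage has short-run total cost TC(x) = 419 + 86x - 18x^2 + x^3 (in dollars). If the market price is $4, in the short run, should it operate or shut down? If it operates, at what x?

Shut down

Variable cost is VC = 86x - 18x^2 + x^3, so AVC = VC/x = 86 - 18x + x^2 and MC = dTC/dx = 86 - 36x + 3x^2.
AVC hits its minimum where MC = AVC, at x = 9, giving min AVC = 86 - 18·9 + 9^2 = $5.
With P < min AVC ($4 < $5), every unit sold adds to the loss.
The firm minimizes its loss by shutting down and losing only its fixed cost of $419.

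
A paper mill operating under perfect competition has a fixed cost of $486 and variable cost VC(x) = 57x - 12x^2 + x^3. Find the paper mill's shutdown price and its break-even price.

AVC = 57 - 12x + x^2; minimized at x = 6, giving min AVC = $21. That is the shutdown price.
ATC = 486/x + 57 - 12x + x^2. Setting dATC/dx = −486/x^2 − 12 + 2x = 0 gives x = 9 (since 2·9^3 − 12·9^2 = 486).
min ATC = 486/9 + 57 − 12·9 + 9^2 = $84. That is the break-even price.
For $21 ≤ P < $84 the firm produces at a loss; below $21 it shuts down.

Shutdown price = $21; break-even price = $84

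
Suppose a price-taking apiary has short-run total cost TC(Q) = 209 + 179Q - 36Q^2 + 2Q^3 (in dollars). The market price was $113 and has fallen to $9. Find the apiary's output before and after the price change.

MC = 179 - 72Q + 6Q^2; the shutdown threshold is min AVC = $17 (at Q = 9).
With P = $113 above the shutdown price, P = MC gives Q = 11.
At P = $9 < min AVC = $17, price no longer covers variable cost at any output, so the firm shuts down: Q = 0.

Output falls from 11 to 0 (the firm shuts down)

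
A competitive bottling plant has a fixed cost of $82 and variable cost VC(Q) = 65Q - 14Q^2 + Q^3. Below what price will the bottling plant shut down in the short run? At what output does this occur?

$16 per unit, at Q = 7

Short-run supply begins at min AVC. From VC = 65Q - 14Q^2 + Q^3, AVC = 65 - 14Q + Q^2.
dAVC/dQ = -14 + 2Q = 0 gives Q = 7. min AVC = 65 - 14·7 + 7^2 = 16.
For P < $16 the firm produces nothing.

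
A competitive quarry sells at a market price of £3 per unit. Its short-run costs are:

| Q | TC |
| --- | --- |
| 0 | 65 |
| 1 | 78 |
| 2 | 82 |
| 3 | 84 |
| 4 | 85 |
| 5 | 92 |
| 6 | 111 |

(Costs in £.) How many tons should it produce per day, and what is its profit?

Profit at each row (π = 3Q − TC): Q=0: -65; Q=1: -75; Q=2: -76; Q=3: -75; Q=4: -73; Q=5: -77; Q=6: -93.
Profit is highest at Q = 0. Equivalently, the lowest AVC in the table is 20/4 ≈ £5 at Q = 4, and P = £3 falls below it — price never covers variable cost, so the firm shuts down and loses only its fixed cost.

Q = 0 (shut down); profit = -£65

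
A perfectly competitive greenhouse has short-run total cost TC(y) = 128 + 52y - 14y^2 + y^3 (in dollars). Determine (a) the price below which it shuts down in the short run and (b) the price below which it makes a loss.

AVC = 52 - 14y + y^2; minimized at y = 7, giving min AVC = $3. That is the shutdown price.
ATC = 128/y + 52 - 14y + y^2. Setting dATC/dy = −128/y^2 − 14 + 2y = 0 gives y = 8 (since 2·8^3 − 14·8^2 = 128).
min ATC = 128/8 + 52 − 14·8 + 8^2 = $20. That is the break-even price.
For $3 ≤ P < $20 the firm produces at a loss; below $3 it shuts down.

Shutdown price = $3; break-even price = $20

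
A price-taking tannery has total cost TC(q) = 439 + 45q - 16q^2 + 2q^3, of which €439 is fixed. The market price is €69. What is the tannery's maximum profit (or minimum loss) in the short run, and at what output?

AVC = 45 - 16q + 2q^2 has its minimum €13 at q = 4; price €69 clears that bar, so the firm operates.
With MC = 45 - 32q + 6q^2, P = MC on the upward-sloping part at q* = 6.
TR = 69·6 = 414. TC = 439 + 126 = 565. Profit = 414 − 565 = -€151.
That loss of €151 beats the €439 the firm would lose by shutting down; producing recovers €288 of fixed cost.

Profit = -€151 at q = 6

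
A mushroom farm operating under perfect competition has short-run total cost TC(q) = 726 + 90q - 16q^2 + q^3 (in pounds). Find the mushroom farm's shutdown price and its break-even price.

Shutdown price = min AVC. AVC = 90 - 16q + q^2, with vertex at q = 8 and minimum £26.
ATC = 726/q + 90 - 16q + q^2. Setting dATC/dq = −726/q^2 − 16 + 2q = 0 gives q = 11 (since 2·11^3 − 16·11^2 = 726).
min ATC = 726/11 + 90 − 16·11 + 11^2 = £101. That is the break-even price.
For £26 ≤ P < £101 the firm produces at a loss; below £26 it shuts down.

Shutdown price = £26; break-even price = £101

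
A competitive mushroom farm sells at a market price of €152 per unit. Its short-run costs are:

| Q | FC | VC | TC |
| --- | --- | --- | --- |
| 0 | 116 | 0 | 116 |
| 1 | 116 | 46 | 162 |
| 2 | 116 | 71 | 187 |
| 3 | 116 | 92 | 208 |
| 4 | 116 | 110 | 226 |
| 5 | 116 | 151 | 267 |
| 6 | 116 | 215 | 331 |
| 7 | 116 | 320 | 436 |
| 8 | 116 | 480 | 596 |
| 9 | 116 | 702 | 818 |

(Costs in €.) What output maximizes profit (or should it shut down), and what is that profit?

Tabulate TR − TC: Q=0: -116; Q=1: -10; Q=2: 117; Q=3: 248; Q=4: 382; Q=5: 493; Q=6: 581; Q=7: 628; Q=8: 620; Q=9: 550.
Profit is maximized at Q = 7. AVC there is 320/7 = €45.71 ≤ P, so producing beats shutting down (which would give -€116).

Q = 7; profit = €628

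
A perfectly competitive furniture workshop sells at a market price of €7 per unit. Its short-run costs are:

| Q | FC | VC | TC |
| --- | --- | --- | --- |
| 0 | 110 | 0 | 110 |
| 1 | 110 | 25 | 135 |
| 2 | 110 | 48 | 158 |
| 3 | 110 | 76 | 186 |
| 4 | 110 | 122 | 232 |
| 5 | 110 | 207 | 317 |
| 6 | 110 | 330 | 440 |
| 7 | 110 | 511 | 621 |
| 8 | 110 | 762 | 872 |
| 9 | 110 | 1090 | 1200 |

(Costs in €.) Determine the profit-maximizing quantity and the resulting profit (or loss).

Q = 0 (shut down); profit = -€110

Compute π = P·Q − TC at each output: Q=0: -110; Q=1: -128; Q=2: -144; Q=3: -165; Q=4: -204; Q=5: -282; Q=6: -398; Q=7: -572; Q=8: -816; Q=9: -1137.
Profit is highest at Q = 0. Equivalently, the lowest AVC in the table is 48/2 ≈ €24 at Q = 2, and P = €7 falls below it — price never covers variable cost, so the firm shuts down and loses only its fixed cost.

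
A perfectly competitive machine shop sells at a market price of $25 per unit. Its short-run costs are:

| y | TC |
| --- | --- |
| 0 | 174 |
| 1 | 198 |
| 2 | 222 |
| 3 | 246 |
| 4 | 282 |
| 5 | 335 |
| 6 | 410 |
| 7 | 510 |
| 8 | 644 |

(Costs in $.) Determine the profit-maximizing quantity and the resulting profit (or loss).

y = 3; profit = -$171

Tabulate TR − TC: y=0: -174; y=1: -173; y=2: -172; y=3: -171; y=4: -182; y=5: -210; y=6: -260; y=7: -335; y=8: -444.
Profit is maximized at y = 3. AVC there is 72/3 = $24 ≤ P, so producing beats shutting down (which would give -$174).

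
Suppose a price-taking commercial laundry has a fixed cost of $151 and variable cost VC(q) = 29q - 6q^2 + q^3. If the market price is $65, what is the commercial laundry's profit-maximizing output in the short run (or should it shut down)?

Produce at q = 6

Variable cost is VC = 29q - 6q^2 + q^3, so AVC = VC/q = 29 - 6q + q^2 and MC = dTC/dq = 29 - 12q + 3q^2.
AVC hits its minimum where MC = AVC, at q = 3, giving min AVC = 29 - 6·3 + 3^2 = $20.
Since P = $65 ≥ min AVC = $20, price covers variable cost and the firm should produce.
Set P = MC: 65 = 29 - 12q + 3q^2 → -36 - 12q + 3q^2 = 0. The roots are q = -2 and q = 6; the profit-maximizing output is on the rising part of MC, so q* = 6.
Check: AVC at q = 6 is $29 ≤ P, so revenue covers variable cost.
Profit = P·q − TC = 65·6 − 325 = $65.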